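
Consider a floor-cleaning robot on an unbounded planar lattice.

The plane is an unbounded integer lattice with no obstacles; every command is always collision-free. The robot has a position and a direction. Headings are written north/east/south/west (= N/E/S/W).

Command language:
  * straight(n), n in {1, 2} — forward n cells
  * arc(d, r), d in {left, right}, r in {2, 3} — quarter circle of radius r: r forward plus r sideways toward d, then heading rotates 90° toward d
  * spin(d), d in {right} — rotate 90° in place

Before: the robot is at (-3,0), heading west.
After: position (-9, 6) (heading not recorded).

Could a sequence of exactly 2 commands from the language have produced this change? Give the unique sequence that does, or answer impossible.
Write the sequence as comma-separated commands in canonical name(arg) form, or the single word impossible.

key: order matters: swapping arc(right, 3) and arc(left, 3) lands elsewhere
initial: at (-3,0), heading west
step 1 (arc(right, 3)): at (-6,3), heading north
step 2 (arc(left, 3)): at (-9,6), heading west
no rival 2-sequence matches.

arc(right, 3), arc(left, 3)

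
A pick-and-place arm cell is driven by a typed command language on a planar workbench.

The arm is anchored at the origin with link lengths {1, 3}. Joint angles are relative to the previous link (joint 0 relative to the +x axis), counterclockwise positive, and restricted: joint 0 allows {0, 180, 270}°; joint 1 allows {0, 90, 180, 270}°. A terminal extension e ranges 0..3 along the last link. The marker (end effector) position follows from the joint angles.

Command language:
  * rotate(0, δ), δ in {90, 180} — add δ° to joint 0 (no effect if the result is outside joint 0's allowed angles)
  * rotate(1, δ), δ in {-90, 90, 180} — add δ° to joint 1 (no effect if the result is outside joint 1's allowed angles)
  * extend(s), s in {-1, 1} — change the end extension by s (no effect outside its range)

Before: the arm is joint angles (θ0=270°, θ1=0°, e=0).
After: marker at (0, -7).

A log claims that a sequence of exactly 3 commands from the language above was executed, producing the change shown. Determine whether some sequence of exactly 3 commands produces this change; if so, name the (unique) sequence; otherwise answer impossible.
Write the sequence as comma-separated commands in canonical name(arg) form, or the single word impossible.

initial: joint angles (θ0=270°, θ1=0°, e=0)
step 1 (extend(1)): joint angles (θ0=270°, θ1=0°, e=1)
step 2 (extend(1)): joint angles (θ0=270°, θ1=0°, e=2)
step 3 (extend(1)): joint angles (θ0=270°, θ1=0°, e=3)
all 343 alternatives checked — unique.

extend(1), extend(1), extend(1)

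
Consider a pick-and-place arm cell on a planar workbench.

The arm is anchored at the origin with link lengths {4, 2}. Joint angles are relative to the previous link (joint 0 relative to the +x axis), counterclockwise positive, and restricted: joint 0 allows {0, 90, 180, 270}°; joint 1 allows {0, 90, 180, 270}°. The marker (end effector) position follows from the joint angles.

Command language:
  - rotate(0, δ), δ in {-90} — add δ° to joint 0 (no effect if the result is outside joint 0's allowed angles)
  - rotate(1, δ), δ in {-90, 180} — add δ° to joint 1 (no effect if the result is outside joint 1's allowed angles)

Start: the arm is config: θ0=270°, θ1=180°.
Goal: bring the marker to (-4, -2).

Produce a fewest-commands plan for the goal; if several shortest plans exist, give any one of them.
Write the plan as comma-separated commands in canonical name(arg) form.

from: config: θ0=270°, θ1=180°
[1] after rotate(0, -90): config: θ0=180°, θ1=180°
[2] after rotate(1, -90): config: θ0=180°, θ1=90°
shorter routes all fall short; 2 is best.

rotate(0, -90), rotate(1, -90)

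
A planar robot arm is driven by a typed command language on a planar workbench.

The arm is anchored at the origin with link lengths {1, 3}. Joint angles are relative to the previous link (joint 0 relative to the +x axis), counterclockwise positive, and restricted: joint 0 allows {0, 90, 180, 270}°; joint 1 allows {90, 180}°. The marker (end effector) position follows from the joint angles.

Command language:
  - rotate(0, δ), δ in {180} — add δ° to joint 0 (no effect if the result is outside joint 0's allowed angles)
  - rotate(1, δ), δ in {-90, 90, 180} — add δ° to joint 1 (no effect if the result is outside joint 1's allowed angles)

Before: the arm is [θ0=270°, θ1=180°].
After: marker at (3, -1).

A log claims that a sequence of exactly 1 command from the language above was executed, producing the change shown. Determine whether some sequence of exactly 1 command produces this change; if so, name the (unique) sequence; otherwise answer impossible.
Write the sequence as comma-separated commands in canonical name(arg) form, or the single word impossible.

initial: [θ0=270°, θ1=180°]
t=1 rotate(1, -90) ⇒ [θ0=270°, θ1=90°]
no other 1-command option fits: unique.

rotate(1, -90)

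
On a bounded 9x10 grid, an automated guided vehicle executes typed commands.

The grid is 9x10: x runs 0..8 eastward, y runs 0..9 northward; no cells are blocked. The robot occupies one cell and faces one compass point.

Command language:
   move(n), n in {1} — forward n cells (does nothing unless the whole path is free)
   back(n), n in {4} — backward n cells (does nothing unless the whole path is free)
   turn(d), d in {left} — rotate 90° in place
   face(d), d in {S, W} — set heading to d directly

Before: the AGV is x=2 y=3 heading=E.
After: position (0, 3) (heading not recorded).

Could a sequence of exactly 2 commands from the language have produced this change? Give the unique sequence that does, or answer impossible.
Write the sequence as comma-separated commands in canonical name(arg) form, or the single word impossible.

impossible

all 25 sequences checked — none match.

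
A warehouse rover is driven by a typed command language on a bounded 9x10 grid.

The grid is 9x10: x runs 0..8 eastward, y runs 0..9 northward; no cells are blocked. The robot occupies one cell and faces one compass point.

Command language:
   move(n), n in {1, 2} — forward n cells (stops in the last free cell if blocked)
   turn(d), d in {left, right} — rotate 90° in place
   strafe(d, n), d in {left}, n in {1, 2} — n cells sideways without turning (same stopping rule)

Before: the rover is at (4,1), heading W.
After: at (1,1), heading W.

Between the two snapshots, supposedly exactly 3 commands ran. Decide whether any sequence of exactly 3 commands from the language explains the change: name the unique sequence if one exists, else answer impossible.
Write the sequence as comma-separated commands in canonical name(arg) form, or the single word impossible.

move(1), move(1), move(1)

key: still facing W at the end — nothing in the sequence rotates
from: at (4,1), heading W
1. move(1) → at (3,1), heading W
2. move(1) → at (2,1), heading W
3. move(1) → at (1,1), heading W
no other 3-command option fits: unique.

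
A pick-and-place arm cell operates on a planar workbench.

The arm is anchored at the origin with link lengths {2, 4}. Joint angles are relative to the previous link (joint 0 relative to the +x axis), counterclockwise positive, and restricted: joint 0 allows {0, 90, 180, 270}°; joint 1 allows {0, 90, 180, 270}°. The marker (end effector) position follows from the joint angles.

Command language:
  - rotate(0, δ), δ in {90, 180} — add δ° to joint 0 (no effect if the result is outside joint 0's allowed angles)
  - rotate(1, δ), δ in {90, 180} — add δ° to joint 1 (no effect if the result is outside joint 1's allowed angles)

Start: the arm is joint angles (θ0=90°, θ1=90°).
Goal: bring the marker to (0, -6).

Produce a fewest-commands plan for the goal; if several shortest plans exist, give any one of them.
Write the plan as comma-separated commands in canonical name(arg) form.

begin: joint angles (θ0=90°, θ1=90°)
1. rotate(1, 180) → joint angles (θ0=90°, θ1=270°)
2. rotate(1, 90) → joint angles (θ0=90°, θ1=0°)
3. rotate(0, 180) → joint angles (θ0=270°, θ1=0°)
nothing shorter than 3 reaches the goal.

rotate(1, 180), rotate(1, 90), rotate(0, 180)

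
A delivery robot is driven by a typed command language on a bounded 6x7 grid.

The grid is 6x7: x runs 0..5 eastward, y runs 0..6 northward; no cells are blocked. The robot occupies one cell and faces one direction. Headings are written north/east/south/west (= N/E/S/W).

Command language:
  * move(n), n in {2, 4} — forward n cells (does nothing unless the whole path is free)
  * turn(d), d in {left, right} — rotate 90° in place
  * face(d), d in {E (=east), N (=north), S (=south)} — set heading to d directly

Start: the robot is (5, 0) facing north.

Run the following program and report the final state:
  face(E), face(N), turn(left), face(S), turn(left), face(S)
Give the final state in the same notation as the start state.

begin: (5, 0) facing north
[1] after face(E): (5, 0) facing east
[2] after face(N): (5, 0) facing north
[3] after turn(left): (5, 0) facing west
[4] after face(S): (5, 0) facing south
[5] after turn(left): (5, 0) facing east
[6] after face(S): (5, 0) facing south

(5, 0) facing south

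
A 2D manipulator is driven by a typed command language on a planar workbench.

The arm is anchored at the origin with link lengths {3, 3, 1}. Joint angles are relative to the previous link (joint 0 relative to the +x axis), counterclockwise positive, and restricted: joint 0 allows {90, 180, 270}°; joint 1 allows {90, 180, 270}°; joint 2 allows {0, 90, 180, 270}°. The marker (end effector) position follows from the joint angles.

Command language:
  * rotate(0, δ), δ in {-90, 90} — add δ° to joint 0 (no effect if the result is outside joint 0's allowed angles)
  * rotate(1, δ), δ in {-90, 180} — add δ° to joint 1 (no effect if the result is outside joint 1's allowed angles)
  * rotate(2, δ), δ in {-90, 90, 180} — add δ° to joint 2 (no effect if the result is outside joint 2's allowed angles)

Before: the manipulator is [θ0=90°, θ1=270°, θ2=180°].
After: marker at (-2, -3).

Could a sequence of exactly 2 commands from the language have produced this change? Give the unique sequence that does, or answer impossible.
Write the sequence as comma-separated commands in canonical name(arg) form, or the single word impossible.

rotate(0, 90), rotate(0, 90)

start: [θ0=90°, θ1=270°, θ2=180°]
t=1 rotate(0, 90) ⇒ [θ0=180°, θ1=270°, θ2=180°]
t=2 rotate(0, 90) ⇒ [θ0=270°, θ1=270°, θ2=180°]
no rival 2-sequence matches.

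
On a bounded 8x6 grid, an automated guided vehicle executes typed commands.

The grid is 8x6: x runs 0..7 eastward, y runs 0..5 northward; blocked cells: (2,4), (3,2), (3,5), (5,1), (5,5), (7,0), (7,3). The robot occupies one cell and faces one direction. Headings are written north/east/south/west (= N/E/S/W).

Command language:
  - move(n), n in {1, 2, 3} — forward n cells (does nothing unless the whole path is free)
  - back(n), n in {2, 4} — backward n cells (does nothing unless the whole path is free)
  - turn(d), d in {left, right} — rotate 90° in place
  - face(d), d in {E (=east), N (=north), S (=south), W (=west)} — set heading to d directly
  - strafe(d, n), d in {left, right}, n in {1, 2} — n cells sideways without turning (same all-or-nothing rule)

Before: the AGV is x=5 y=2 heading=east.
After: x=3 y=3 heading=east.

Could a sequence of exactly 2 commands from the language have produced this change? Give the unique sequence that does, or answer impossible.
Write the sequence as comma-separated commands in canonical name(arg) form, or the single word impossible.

key: order matters: swapping strafe(left, 1) and back(2) lands elsewhere
from: x=5 y=2 heading=east
[1] after strafe(left, 1): x=5 y=3 heading=east
[2] after back(2): x=3 y=3 heading=east
no other 2-command option fits: unique.

strafe(left, 1), back(2)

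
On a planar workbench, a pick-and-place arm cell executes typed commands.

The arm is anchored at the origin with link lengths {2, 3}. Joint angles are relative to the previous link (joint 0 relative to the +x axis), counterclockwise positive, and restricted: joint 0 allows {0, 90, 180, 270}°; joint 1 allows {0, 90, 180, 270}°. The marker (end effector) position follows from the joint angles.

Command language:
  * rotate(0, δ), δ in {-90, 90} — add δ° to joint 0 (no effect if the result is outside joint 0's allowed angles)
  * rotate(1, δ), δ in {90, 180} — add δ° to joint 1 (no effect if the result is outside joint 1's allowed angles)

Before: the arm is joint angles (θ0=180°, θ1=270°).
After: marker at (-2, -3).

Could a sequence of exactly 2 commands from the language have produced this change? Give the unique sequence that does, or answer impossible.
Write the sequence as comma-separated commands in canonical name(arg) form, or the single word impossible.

rotate(1, 90), rotate(1, 90)

begin: joint angles (θ0=180°, θ1=270°)
step 1 (rotate(1, 90)): joint angles (θ0=180°, θ1=0°)
step 2 (rotate(1, 90)): joint angles (θ0=180°, θ1=90°)
no rival 2-sequence matches.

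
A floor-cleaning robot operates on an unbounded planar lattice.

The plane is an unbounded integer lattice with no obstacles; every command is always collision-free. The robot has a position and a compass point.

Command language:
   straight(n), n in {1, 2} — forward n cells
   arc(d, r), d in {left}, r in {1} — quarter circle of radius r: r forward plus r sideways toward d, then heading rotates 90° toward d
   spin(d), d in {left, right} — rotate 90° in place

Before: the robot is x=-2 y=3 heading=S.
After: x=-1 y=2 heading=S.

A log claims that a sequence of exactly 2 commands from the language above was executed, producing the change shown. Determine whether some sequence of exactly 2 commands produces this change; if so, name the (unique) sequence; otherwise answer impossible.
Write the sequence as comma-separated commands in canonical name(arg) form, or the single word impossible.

arc(left, 1), spin(right)

key: heading stays S — rotations cancel among the 2 commands
from: x=-2 y=3 heading=S
t=1 arc(left, 1) ⇒ x=-1 y=2 heading=E
t=2 spin(right) ⇒ x=-1 y=2 heading=S
no other 2-command option fits: unique.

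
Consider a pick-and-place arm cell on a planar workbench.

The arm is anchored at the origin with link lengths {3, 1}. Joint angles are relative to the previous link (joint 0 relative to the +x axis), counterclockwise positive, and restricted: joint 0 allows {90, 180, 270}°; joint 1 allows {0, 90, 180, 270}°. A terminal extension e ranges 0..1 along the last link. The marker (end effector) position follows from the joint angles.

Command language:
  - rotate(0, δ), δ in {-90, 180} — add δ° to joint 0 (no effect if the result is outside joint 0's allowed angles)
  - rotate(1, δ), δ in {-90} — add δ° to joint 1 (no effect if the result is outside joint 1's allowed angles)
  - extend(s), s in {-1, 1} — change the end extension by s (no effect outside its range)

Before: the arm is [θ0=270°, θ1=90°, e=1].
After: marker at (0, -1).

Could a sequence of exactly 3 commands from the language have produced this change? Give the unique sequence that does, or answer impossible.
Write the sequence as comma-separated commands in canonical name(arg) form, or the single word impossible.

start: [θ0=270°, θ1=90°, e=1]
1. rotate(1, -90) → [θ0=270°, θ1=0°, e=1]
2. rotate(1, -90) → [θ0=270°, θ1=270°, e=1]
3. rotate(1, -90) → [θ0=270°, θ1=180°, e=1]
no rival 3-sequence matches.

rotate(1, -90), rotate(1, -90), rotate(1, -90)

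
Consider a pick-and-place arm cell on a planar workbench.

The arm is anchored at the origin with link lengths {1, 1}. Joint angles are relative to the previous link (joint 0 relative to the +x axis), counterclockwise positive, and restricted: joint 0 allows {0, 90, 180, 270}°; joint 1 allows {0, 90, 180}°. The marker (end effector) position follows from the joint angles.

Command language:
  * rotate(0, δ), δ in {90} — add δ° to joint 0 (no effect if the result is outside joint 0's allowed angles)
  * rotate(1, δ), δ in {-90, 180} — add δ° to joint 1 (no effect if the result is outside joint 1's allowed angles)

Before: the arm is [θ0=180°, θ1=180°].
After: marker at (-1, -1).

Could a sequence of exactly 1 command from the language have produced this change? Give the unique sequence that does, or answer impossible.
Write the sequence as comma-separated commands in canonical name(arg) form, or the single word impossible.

rotate(1, -90)

t0: [θ0=180°, θ1=180°]
t=1 rotate(1, -90) ⇒ [θ0=180°, θ1=90°]
uniquely the one of 3 1-step routes that fits.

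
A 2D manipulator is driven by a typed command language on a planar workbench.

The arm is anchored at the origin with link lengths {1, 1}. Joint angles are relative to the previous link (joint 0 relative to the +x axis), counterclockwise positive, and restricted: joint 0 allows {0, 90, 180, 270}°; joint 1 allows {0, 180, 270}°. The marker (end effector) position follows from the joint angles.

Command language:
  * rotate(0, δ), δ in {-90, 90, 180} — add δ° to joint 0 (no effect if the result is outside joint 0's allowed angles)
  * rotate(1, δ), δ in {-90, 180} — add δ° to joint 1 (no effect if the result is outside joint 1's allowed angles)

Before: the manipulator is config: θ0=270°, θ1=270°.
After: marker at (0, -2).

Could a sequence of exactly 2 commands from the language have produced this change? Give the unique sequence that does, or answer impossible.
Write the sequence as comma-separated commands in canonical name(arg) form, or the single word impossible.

rotate(1, -90), rotate(1, 180)

key: order matters: swapping rotate(1, -90) and rotate(1, 180) lands elsewhere
initial: config: θ0=270°, θ1=270°
step 1 (rotate(1, -90)): config: θ0=270°, θ1=180°
step 2 (rotate(1, 180)): config: θ0=270°, θ1=0°
uniquely the one of 25 2-step routes that fits.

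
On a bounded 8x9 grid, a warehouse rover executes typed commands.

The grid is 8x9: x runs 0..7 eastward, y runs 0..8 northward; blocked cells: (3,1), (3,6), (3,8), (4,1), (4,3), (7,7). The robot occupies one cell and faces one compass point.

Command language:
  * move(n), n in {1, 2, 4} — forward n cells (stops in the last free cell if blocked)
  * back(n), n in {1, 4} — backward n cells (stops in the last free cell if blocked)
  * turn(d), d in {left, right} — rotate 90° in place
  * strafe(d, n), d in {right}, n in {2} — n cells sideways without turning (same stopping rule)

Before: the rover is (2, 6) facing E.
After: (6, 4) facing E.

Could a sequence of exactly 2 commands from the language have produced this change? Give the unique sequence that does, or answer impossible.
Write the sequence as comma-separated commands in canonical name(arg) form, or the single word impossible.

key: running move(4) before strafe(right, 2) would end elsewhere — order is forced
from: (2, 6) facing E
t=1 strafe(right, 2) ⇒ (2, 4) facing E
t=2 move(4) ⇒ (6, 4) facing E
no rival 2-sequence matches.

strafe(right, 2), move(4)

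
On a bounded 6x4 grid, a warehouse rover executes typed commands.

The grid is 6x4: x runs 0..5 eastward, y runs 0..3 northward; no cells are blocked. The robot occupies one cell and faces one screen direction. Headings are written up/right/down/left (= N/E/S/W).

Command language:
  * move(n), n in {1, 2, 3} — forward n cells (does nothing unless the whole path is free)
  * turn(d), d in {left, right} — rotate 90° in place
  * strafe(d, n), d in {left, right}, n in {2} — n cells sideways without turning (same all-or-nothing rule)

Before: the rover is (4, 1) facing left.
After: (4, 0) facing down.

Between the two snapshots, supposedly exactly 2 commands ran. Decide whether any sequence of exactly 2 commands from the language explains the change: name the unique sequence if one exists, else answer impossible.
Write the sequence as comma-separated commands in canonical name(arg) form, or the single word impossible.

key: position moved to (4,0) AND the heading swung to S — translation plus rotation needed
start: (4, 1) facing left
[1] after turn(left): (4, 1) facing down
[2] after move(1): (4, 0) facing down
uniquely the one of 49 2-step routes that fits.

turn(left), move(1)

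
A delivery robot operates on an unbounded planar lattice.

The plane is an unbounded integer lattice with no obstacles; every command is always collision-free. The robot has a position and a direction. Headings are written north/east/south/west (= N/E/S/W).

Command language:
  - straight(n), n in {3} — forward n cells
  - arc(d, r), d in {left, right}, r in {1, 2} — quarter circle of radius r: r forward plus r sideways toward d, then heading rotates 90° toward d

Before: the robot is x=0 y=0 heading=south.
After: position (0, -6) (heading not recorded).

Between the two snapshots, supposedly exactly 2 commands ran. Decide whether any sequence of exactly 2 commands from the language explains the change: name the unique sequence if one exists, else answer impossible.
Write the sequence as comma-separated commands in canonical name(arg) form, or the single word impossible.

t0: x=0 y=0 heading=south
1. straight(3) → x=0 y=-3 heading=south
2. straight(3) → x=0 y=-6 heading=south
no rival 2-sequence matches.

straight(3), straight(3)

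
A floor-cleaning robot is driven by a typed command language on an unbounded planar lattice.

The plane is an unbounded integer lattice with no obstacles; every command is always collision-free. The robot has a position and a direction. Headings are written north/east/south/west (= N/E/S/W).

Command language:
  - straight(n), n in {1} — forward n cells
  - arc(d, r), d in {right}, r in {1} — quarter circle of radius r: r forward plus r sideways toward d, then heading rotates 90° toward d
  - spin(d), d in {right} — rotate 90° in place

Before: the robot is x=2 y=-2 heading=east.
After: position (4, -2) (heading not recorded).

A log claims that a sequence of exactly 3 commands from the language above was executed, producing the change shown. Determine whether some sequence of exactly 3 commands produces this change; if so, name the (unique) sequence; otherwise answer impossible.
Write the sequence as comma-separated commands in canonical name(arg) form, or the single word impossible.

key: order matters: swapping straight(1) and spin(right) lands elsewhere
from: x=2 y=-2 heading=east
step 1 (straight(1)): x=3 y=-2 heading=east
step 2 (straight(1)): x=4 y=-2 heading=east
step 3 (spin(right)): x=4 y=-2 heading=south
all 27 alternatives checked — unique.

straight(1), straight(1), spin(right)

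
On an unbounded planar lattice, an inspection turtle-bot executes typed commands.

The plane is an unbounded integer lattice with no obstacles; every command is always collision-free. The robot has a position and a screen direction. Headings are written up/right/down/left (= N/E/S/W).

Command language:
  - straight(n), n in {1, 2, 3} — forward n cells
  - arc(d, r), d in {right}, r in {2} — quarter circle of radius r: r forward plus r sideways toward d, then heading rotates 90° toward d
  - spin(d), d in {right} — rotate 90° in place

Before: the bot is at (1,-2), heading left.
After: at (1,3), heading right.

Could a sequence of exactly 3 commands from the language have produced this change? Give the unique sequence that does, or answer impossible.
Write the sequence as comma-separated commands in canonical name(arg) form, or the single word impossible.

key: position moved to (1,3) AND the heading swung to E — translation plus rotation needed
initial: at (1,-2), heading left
1. arc(right, 2) → at (-1,0), heading up
2. straight(1) → at (-1,1), heading up
3. arc(right, 2) → at (1,3), heading right
all 125 alternatives checked — unique.

arc(right, 2), straight(1), arc(right, 2)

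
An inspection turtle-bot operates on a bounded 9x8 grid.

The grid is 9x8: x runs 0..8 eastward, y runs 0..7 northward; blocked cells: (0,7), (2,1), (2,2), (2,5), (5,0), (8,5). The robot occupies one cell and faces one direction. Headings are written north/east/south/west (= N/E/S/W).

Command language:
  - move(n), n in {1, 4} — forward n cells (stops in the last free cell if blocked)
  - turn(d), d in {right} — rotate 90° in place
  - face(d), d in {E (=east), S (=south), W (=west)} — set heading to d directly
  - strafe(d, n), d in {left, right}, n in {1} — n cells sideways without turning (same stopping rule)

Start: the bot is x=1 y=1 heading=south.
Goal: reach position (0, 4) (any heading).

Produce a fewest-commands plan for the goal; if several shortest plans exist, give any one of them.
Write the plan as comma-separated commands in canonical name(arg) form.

face(W), strafe(left, 1), move(1), turn(right), move(4)

t0: x=1 y=1 heading=south
[1] after face(W): x=1 y=1 heading=west
[2] after strafe(left, 1): x=1 y=0 heading=west
[3] after move(1): x=0 y=0 heading=west
[4] after turn(right): x=0 y=0 heading=north
[5] after move(4): x=0 y=4 heading=north
nothing shorter than 5 reaches the goal.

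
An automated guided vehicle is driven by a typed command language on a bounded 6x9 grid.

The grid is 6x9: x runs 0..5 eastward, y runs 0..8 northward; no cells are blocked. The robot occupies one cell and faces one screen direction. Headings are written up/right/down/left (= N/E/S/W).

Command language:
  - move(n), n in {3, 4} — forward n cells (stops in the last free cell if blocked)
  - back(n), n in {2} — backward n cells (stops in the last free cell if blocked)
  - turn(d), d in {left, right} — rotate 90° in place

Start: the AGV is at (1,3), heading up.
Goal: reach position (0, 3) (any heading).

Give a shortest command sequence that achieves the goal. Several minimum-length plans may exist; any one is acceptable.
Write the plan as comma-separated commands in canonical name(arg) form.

turn(right), back(2)

start: at (1,3), heading up
step 1 (turn(right)): at (1,3), heading right
step 2 (back(2)): at (0,3), heading right
shorter routes all fall short; 2 is best.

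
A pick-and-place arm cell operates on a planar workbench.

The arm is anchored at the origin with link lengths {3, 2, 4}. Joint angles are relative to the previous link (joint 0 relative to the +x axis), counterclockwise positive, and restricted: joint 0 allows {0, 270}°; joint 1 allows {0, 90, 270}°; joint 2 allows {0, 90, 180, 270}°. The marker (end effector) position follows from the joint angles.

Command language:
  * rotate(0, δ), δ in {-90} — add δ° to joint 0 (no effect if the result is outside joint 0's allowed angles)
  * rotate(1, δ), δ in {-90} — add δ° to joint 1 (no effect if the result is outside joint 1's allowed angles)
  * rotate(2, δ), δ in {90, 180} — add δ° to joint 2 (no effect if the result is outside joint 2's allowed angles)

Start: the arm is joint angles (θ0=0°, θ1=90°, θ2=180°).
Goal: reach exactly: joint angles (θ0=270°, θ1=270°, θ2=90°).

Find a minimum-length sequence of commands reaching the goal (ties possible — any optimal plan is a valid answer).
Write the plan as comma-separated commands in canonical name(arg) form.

rotate(0, -90), rotate(1, -90), rotate(1, -90), rotate(2, 90), rotate(2, 180)

start: joint angles (θ0=0°, θ1=90°, θ2=180°)
step 1 (rotate(0, -90)): joint angles (θ0=270°, θ1=90°, θ2=180°)
step 2 (rotate(1, -90)): joint angles (θ0=270°, θ1=0°, θ2=180°)
step 3 (rotate(1, -90)): joint angles (θ0=270°, θ1=270°, θ2=180°)
step 4 (rotate(2, 90)): joint angles (θ0=270°, θ1=270°, θ2=270°)
step 5 (rotate(2, 180)): joint angles (θ0=270°, θ1=270°, θ2=90°)
shorter routes all fall short; 5 is best.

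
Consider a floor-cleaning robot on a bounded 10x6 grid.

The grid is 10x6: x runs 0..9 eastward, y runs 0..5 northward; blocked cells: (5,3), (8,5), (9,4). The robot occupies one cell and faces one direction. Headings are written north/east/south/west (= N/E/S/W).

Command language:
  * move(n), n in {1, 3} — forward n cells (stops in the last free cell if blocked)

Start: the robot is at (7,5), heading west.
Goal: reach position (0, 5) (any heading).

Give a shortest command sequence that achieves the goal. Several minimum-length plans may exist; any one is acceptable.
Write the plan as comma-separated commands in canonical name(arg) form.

move(1), move(3), move(3)

t0: at (7,5), heading west
step 1 (move(1)): at (6,5), heading west
step 2 (move(3)): at (3,5), heading west
step 3 (move(3)): at (0,5), heading west
shorter routes all fall short; 3 is best.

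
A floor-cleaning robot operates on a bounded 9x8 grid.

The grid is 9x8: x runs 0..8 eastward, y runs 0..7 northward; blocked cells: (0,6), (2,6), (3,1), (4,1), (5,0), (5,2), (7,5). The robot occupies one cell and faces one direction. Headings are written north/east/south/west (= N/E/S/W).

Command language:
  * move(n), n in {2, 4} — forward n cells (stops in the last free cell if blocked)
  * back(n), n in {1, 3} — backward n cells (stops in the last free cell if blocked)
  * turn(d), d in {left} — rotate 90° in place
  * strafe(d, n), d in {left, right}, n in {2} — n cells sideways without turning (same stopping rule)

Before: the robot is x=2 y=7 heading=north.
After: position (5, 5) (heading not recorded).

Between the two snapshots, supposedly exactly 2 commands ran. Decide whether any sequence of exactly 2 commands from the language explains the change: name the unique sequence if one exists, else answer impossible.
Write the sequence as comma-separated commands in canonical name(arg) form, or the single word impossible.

no 2-step route produces this change.

impossible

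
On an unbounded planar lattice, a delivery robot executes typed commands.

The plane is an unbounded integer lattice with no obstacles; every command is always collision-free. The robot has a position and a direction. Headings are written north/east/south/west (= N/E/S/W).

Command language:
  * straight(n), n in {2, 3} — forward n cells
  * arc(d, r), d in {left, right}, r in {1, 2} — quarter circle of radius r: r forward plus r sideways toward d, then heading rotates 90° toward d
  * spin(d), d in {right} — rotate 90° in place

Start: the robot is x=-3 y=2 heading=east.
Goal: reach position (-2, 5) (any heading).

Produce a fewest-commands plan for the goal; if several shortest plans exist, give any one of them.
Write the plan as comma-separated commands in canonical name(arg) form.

from: x=-3 y=2 heading=east
1. arc(left, 1) → x=-2 y=3 heading=north
2. straight(2) → x=-2 y=5 heading=north
no 1-step plan works, so 2 is optimal.

arc(left, 1), straight(2)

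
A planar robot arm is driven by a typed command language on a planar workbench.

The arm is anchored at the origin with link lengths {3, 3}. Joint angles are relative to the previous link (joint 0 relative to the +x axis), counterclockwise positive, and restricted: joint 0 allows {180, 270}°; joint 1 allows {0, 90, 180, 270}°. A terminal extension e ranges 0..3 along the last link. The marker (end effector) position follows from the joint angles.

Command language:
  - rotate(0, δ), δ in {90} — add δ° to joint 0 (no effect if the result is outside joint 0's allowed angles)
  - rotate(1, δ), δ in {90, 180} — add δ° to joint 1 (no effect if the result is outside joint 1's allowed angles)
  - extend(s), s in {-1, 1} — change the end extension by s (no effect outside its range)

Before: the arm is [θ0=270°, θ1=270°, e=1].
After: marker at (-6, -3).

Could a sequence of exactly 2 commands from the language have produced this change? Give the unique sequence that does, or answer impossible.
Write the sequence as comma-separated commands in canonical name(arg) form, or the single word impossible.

start: [θ0=270°, θ1=270°, e=1]
step 1 (extend(1)): [θ0=270°, θ1=270°, e=2]
step 2 (extend(1)): [θ0=270°, θ1=270°, e=3]
all 25 alternatives checked — unique.

extend(1), extend(1)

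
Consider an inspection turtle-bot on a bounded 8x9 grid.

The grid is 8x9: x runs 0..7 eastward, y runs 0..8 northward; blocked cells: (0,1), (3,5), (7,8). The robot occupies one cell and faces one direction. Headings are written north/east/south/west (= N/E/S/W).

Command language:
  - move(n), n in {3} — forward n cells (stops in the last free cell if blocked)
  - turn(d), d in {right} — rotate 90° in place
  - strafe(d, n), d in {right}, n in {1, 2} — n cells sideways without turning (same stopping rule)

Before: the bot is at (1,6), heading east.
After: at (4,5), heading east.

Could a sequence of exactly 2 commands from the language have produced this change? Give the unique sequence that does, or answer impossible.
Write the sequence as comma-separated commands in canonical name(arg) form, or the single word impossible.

move(3), strafe(right, 1)

key: still facing E at the end — nothing in the sequence rotates
start: at (1,6), heading east
[1] after move(3): at (4,6), heading east
[2] after strafe(right, 1): at (4,5), heading east
no other 2-command option fits: unique.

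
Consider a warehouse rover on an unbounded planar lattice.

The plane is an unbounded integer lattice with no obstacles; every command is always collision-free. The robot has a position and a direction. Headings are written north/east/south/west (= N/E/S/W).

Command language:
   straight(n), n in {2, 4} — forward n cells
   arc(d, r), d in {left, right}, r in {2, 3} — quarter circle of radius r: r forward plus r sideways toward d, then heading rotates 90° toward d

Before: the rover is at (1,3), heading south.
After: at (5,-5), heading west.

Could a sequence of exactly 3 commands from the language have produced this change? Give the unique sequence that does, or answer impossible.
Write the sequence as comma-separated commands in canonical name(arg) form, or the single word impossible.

key: cell and facing (now W) both changed — the 3 commands mix motion and turning
t0: at (1,3), heading south
step 1 (arc(left, 3)): at (4,0), heading east
step 2 (arc(right, 3)): at (7,-3), heading south
step 3 (arc(right, 2)): at (5,-5), heading west
all 216 alternatives checked — unique.

arc(left, 3), arc(right, 3), arc(right, 2)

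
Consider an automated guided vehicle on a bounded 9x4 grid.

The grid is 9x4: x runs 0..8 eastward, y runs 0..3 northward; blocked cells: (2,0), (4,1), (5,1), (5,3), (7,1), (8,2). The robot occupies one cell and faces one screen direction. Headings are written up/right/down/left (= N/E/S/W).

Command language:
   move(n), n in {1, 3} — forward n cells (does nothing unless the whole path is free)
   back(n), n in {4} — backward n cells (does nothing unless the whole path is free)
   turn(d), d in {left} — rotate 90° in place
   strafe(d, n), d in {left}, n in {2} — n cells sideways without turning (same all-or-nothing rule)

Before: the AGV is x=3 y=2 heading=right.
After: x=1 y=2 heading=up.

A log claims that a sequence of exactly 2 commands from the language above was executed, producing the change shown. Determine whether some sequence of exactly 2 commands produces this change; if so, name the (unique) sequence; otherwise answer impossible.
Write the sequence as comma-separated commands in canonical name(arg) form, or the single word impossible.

turn(left), strafe(left, 2)

key: cell and facing (now N) both changed — the 2 commands mix motion and turning
start: x=3 y=2 heading=right
[1] after turn(left): x=3 y=2 heading=up
[2] after strafe(left, 2): x=1 y=2 heading=up
no rival 2-sequence matches.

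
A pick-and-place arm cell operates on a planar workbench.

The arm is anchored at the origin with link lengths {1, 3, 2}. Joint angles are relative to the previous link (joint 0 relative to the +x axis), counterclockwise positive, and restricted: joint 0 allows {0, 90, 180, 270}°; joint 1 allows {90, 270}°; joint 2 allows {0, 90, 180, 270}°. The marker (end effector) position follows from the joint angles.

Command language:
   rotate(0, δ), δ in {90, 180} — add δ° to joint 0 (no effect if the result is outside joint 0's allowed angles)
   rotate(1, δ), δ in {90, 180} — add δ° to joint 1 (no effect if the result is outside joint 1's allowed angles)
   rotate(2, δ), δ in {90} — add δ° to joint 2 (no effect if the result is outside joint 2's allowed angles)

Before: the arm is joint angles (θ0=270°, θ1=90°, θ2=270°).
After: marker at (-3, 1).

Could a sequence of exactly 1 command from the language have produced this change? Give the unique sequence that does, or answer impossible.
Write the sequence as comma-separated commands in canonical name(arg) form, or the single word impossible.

t0: joint angles (θ0=270°, θ1=90°, θ2=270°)
t=1 rotate(1, 180) ⇒ joint angles (θ0=270°, θ1=270°, θ2=270°)
uniquely the one of 5 1-step routes that fits.

rotate(1, 180)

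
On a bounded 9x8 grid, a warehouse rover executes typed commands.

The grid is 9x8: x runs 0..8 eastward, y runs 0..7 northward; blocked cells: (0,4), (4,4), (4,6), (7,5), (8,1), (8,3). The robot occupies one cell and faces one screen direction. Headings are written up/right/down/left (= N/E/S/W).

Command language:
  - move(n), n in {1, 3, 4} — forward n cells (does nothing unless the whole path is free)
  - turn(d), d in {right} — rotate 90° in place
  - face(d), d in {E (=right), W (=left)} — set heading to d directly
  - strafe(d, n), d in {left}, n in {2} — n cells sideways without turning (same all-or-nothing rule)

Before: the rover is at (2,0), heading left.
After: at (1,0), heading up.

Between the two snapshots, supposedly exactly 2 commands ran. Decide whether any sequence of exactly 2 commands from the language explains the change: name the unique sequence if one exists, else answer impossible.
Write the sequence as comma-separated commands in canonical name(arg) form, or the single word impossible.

move(1), turn(right)

key: position moved to (1,0) AND the heading swung to N — translation plus rotation needed
initial: at (2,0), heading left
1. move(1) → at (1,0), heading left
2. turn(right) → at (1,0), heading up
uniquely the one of 49 2-step routes that fits.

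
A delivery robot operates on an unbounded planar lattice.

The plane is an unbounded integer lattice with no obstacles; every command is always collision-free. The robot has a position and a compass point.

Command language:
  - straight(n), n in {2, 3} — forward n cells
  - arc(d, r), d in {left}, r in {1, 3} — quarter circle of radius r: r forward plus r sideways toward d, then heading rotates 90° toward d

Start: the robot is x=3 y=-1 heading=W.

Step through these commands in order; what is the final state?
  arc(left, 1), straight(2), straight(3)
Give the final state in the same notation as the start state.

x=2 y=-7 heading=S

from: x=3 y=-1 heading=W
step 1 (arc(left, 1)): x=2 y=-2 heading=S
step 2 (straight(2)): x=2 y=-4 heading=S
step 3 (straight(3)): x=2 y=-7 heading=S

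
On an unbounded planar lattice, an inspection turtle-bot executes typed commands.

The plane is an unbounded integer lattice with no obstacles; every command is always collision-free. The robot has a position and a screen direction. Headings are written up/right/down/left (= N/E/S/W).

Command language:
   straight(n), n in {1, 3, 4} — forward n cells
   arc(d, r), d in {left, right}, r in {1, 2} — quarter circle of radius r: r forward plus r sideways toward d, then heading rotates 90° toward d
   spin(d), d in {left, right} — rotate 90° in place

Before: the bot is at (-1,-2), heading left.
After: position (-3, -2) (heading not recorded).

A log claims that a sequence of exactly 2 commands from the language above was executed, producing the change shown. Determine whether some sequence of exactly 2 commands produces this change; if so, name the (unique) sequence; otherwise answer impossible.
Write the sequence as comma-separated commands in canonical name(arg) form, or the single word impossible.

straight(1), straight(1)

start: at (-1,-2), heading left
step 1 (straight(1)): at (-2,-2), heading left
step 2 (straight(1)): at (-3,-2), heading left
all 81 alternatives checked — unique.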